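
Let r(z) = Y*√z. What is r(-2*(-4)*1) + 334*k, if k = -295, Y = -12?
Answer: -98530 - 24*√2 ≈ -98564.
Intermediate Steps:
r(z) = -12*√z
r(-2*(-4)*1) + 334*k = -12*2*√2 + 334*(-295) = -12*2*√2 - 98530 = -24*√2 - 98530 = -98530 - 24*√2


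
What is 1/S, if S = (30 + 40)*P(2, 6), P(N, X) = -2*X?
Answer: -1/840 ≈ -0.0011905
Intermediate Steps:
S = -840 (S = (30 + 40)*(-2*6) = 70*(-12) = -840)
1/S = 1/(-840) = -1/840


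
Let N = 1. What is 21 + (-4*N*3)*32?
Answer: -363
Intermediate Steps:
21 + (-4*N*3)*32 = 21 + (-4*1*3)*32 = 21 - 4*3*32 = 21 - 12*32 = 21 - 384 = -363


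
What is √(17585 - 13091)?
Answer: √4494 ≈ 67.037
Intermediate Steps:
√(17585 - 13091) = √4494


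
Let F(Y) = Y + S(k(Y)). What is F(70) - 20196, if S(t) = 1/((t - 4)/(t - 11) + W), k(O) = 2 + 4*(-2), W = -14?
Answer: -4588745/228 ≈ -20126.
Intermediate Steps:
k(O) = -6 (k(O) = 2 - 8 = -6)
S(t) = 1/(-14 + (-4 + t)/(-11 + t)) (S(t) = 1/((t - 4)/(t - 11) - 14) = 1/((-4 + t)/(-11 + t) - 14) = 1/(-14 + (-4 + t)/(-11 + t)))
F(Y) = -17/228 + Y (F(Y) = Y + (11 - 1*(-6))/(-150 + 13*(-6)) = Y + (11 + 6)/(-150 - 78) = Y + 17/(-228) = Y - 1/228*17 = Y - 17/228 = -17/228 + Y)
F(70) - 20196 = (-17/228 + 70) - 20196 = 15943/228 - 20196 = -4588745/228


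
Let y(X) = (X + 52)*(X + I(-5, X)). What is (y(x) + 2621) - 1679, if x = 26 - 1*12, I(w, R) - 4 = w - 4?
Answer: 1536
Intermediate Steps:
I(w, R) = w (I(w, R) = 4 + (w - 4) = 4 + (-4 + w) = w)
x = 14 (x = 26 - 12 = 14)
y(X) = (-5 + X)*(52 + X) (y(X) = (X + 52)*(X - 5) = (52 + X)*(-5 + X) = (-5 + X)*(52 + X))
(y(x) + 2621) - 1679 = ((-260 + 14**2 + 47*14) + 2621) - 1679 = ((-260 + 196 + 658) + 2621) - 1679 = (594 + 2621) - 1679 = 3215 - 1679 = 1536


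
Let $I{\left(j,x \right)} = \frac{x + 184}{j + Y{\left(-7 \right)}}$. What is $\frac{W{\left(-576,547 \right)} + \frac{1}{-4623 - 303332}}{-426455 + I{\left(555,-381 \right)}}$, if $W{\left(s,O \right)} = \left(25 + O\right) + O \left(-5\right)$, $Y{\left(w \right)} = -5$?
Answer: $\frac{73271733260}{14446196581177} \approx 0.005072$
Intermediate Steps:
$I{\left(j,x \right)} = \frac{184 + x}{-5 + j}$ ($I{\left(j,x \right)} = \frac{x + 184}{j - 5} = \frac{184 + x}{-5 + j}$)
$W{\left(s,O \right)} = 25 - 4 O$ ($W{\left(s,O \right)} = \left(25 + O\right) - 5 O = 25 - 4 O$)
$\frac{W{\left(-576,547 \right)} + \frac{1}{-4623 - 303332}}{-426455 + I{\left(555,-381 \right)}} = \frac{\left(25 - 2188\right) + \frac{1}{-4623 - 303332}}{-426455 + \frac{184 - 381}{-5 + 555}} = \frac{\left(25 - 2188\right) + \frac{1}{-307955}}{-426455 + \frac{1}{550} \left(-197\right)} = \frac{-2163 - \frac{1}{307955}}{-426455 + \frac{1}{550} \left(-197\right)} = - \frac{666106666}{307955 \left(-426455 - \frac{197}{550}\right)} = - \frac{666106666}{307955 \left(- \frac{234550447}{550}\right)} = \left(- \frac{666106666}{307955}\right) \left(- \frac{550}{234550447}\right) = \frac{73271733260}{14446196581177}$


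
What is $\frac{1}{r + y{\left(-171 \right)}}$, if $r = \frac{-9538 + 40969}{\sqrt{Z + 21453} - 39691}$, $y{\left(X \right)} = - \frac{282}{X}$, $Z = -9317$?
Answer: $\frac{1462526304027}{1253704900691} + \frac{68079546 \sqrt{3034}}{1253704900691} \approx 1.1696$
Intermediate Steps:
$r = \frac{31431}{-39691 + 2 \sqrt{3034}}$ ($r = \frac{-9538 + 40969}{\sqrt{-9317 + 21453} - 39691} = \frac{31431}{\sqrt{12136} - 39691} = \frac{31431}{2 \sqrt{3034} - 39691} = \frac{31431}{-39691 + 2 \sqrt{3034}} \approx -0.7941$)
$\frac{1}{r + y{\left(-171 \right)}} = \frac{1}{\left(- \frac{415842607}{525121115} - \frac{20954 \sqrt{3034}}{525121115}\right) - \frac{282}{-171}} = \frac{1}{\left(- \frac{415842607}{525121115} - \frac{20954 \sqrt{3034}}{525121115}\right) - - \frac{94}{57}} = \frac{1}{\left(- \frac{415842607}{525121115} - \frac{20954 \sqrt{3034}}{525121115}\right) + \frac{94}{57}} = \frac{1}{\frac{25658356211}{29931903555} - \frac{20954 \sqrt{3034}}{525121115}}$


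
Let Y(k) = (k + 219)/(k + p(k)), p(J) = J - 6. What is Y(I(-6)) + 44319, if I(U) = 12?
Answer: 265991/6 ≈ 44332.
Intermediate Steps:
p(J) = -6 + J
Y(k) = (219 + k)/(-6 + 2*k) (Y(k) = (k + 219)/(k + (-6 + k)) = (219 + k)/(-6 + 2*k))
Y(I(-6)) + 44319 = (219 + 12)/(2*(-3 + 12)) + 44319 = (1/2)*231/9 + 44319 = (1/2)*(1/9)*231 + 44319 = 77/6 + 44319 = 265991/6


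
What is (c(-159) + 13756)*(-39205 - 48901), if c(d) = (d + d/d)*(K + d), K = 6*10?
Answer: -2590140188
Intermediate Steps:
K = 60
c(d) = (1 + d)*(60 + d) (c(d) = (d + d/d)*(60 + d) = (d + 1)*(60 + d) = (1 + d)*(60 + d))
(c(-159) + 13756)*(-39205 - 48901) = ((60 + (-159)**2 + 61*(-159)) + 13756)*(-39205 - 48901) = ((60 + 25281 - 9699) + 13756)*(-88106) = (15642 + 13756)*(-88106) = 29398*(-88106) = -2590140188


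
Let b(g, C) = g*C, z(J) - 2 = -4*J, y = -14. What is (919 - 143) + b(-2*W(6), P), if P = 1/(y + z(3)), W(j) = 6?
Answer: 1553/2 ≈ 776.50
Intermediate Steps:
z(J) = 2 - 4*J
P = -1/24 (P = 1/(-14 + (2 - 4*3)) = 1/(-14 + (2 - 12)) = 1/(-14 - 10) = 1/(-24) = -1/24 ≈ -0.041667)
b(g, C) = C*g
(919 - 143) + b(-2*W(6), P) = (919 - 143) - (-1)*6/12 = 776 - 1/24*(-12) = 776 + 1/2 = 1553/2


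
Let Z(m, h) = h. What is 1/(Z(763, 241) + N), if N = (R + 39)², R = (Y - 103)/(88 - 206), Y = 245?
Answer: 3481/5811821 ≈ 0.00059895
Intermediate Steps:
R = -71/59 (R = (245 - 103)/(88 - 206) = 142/(-118) = 142*(-1/118) = -71/59 ≈ -1.2034)
N = 4972900/3481 (N = (-71/59 + 39)² = (2230/59)² = 4972900/3481 ≈ 1428.6)
1/(Z(763, 241) + N) = 1/(241 + 4972900/3481) = 1/(5811821/3481) = 3481/5811821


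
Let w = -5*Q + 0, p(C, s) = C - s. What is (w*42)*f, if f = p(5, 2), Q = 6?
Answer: -3780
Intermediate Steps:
w = -30 (w = -5*6 + 0 = -30 + 0 = -30)
f = 3 (f = 5 - 1*2 = 5 - 2 = 3)
(w*42)*f = -30*42*3 = -1260*3 = -3780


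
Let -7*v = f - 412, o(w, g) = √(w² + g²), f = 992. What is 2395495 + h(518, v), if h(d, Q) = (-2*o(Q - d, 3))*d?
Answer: 2395495 - 444*√1965653 ≈ 1.7730e+6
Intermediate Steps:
o(w, g) = √(g² + w²)
v = -580/7 (v = -(992 - 412)/7 = -⅐*580 = -580/7 ≈ -82.857)
h(d, Q) = -2*d*√(9 + (Q - d)²) (h(d, Q) = (-2*√(3² + (Q - d)²))*d = (-2*√(9 + (Q - d)²))*d = -2*d*√(9 + (Q - d)²))
2395495 + h(518, v) = 2395495 - 2*518*√(9 + (-580/7 - 1*518)²) = 2395495 - 2*518*√(9 + (-580/7 - 518)²) = 2395495 - 2*518*√(9 + (-4206/7)²) = 2395495 - 2*518*√(9 + 17690436/49) = 2395495 - 2*518*√(17690877/49) = 2395495 - 2*518*3*√1965653/7 = 2395495 - 444*√1965653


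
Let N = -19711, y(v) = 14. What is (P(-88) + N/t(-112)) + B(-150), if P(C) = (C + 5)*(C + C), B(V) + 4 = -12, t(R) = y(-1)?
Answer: 184577/14 ≈ 13184.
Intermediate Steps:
t(R) = 14
B(V) = -16 (B(V) = -4 - 12 = -16)
P(C) = 2*C*(5 + C) (P(C) = (5 + C)*(2*C) = 2*C*(5 + C))
(P(-88) + N/t(-112)) + B(-150) = (2*(-88)*(5 - 88) - 19711/14) - 16 = (2*(-88)*(-83) - 19711*1/14) - 16 = (14608 - 19711/14) - 16 = 184801/14 - 16 = 184577/14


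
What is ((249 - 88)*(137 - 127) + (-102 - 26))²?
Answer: 2196324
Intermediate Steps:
((249 - 88)*(137 - 127) + (-102 - 26))² = (161*10 - 128)² = (1610 - 128)² = 1482² = 2196324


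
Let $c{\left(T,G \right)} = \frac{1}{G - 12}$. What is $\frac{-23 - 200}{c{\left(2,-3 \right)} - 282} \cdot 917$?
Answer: $\frac{3067365}{4231} \approx 724.97$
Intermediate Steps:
$c{\left(T,G \right)} = \frac{1}{-12 + G}$
$\frac{-23 - 200}{c{\left(2,-3 \right)} - 282} \cdot 917 = \frac{-23 - 200}{\frac{1}{-12 - 3} - 282} \cdot 917 = - \frac{223}{\frac{1}{-15} - 282} \cdot 917 = - \frac{223}{- \frac{1}{15} - 282} \cdot 917 = - \frac{223}{- \frac{4231}{15}} \cdot 917 = \left(-223\right) \left(- \frac{15}{4231}\right) 917 = \frac{3345}{4231} \cdot 917 = \frac{3067365}{4231}$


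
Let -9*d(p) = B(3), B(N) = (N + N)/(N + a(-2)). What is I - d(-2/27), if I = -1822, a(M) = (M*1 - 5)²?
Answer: -142115/78 ≈ -1822.0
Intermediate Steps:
a(M) = (-5 + M)² (a(M) = (M - 5)² = (-5 + M)²)
B(N) = 2*N/(49 + N) (B(N) = (N + N)/(N + (-5 - 2)²) = (2*N)/(N + (-7)²) = (2*N)/(N + 49) = (2*N)/(49 + N) = 2*N/(49 + N))
d(p) = -1/78 (d(p) = -2*3/(9*(49 + 3)) = -2*3/(9*52) = -⅑*3/26 = -1/78)
I - d(-2/27) = -1822 - 1*(-1/78) = -1822 + 1/78 = -142115/78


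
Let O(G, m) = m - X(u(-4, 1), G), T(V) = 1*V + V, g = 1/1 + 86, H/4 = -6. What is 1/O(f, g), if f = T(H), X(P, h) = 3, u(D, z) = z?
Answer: 1/84 ≈ 0.011905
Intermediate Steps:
H = -24 (H = 4*(-6) = -24)
g = 87 (g = 1 + 86 = 87)
T(V) = 2*V (T(V) = V + V = 2*V)
f = -48 (f = 2*(-24) = -48)
O(G, m) = -3 + m (O(G, m) = m - 1*3 = m - 3 = -3 + m)
1/O(f, g) = 1/(-3 + 87) = 1/84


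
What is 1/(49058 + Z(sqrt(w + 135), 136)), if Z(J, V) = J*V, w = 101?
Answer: 24529/1201161154 - 68*sqrt(59)/600580577 ≈ 1.9551e-5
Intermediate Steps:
1/(49058 + Z(sqrt(w + 135), 136)) = 1/(49058 + sqrt(101 + 135)*136) = 1/(49058 + sqrt(236)*136) = 1/(49058 + (2*sqrt(59))*136) = 1/(49058 + 272*sqrt(59))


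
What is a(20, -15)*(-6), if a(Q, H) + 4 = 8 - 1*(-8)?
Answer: -72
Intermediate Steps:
a(Q, H) = 12 (a(Q, H) = -4 + (8 - 1*(-8)) = -4 + (8 + 8) = -4 + 16 = 12)
a(20, -15)*(-6) = 12*(-6) = -72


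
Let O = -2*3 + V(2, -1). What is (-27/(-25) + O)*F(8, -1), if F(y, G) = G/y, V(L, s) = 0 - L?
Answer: 173/200 ≈ 0.86500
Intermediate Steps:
V(L, s) = -L
O = -8 (O = -2*3 - 1*2 = -6 - 2 = -8)
(-27/(-25) + O)*F(8, -1) = (-27/(-25) - 8)*(-1/8) = (-27*(-1/25) - 8)*(-1*⅛) = (27/25 - 8)*(-⅛) = -173/25*(-⅛) = 173/200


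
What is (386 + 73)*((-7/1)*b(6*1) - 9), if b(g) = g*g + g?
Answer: -139077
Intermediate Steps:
b(g) = g + g**2 (b(g) = g**2 + g = g + g**2)
(386 + 73)*((-7/1)*b(6*1) - 9) = (386 + 73)*((-7/1)*((6*1)*(1 + 6*1)) - 9) = 459*((-7*1)*(6*(1 + 6)) - 9) = 459*(-42*7 - 9) = 459*(-7*42 - 9) = 459*(-294 - 9) = 459*(-303) = -139077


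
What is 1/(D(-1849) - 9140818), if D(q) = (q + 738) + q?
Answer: -1/9143778 ≈ -1.0936e-7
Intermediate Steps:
D(q) = 738 + 2*q (D(q) = (738 + q) + q = 738 + 2*q)
1/(D(-1849) - 9140818) = 1/((738 + 2*(-1849)) - 9140818) = 1/((738 - 3698) - 9140818) = 1/(-2960 - 9140818) = 1/(-9143778) = -1/9143778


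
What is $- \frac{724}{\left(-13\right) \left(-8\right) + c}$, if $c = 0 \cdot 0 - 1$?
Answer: $- \frac{724}{103} \approx -7.0291$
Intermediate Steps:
$c = -1$ ($c = 0 - 1 = -1$)
$- \frac{724}{\left(-13\right) \left(-8\right) + c} = - \frac{724}{\left(-13\right) \left(-8\right) - 1} = - \frac{724}{104 - 1} = - \frac{724}{103}$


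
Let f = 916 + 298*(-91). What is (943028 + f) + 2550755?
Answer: 3467581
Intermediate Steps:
f = -26202 (f = 916 - 27118 = -26202)
(943028 + f) + 2550755 = (943028 - 26202) + 2550755 = 916826 + 2550755 = 3467581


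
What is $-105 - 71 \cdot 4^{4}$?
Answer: $-18281$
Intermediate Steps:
$-105 - 71 \cdot 4^{4} = -105 - 18176 = -18281$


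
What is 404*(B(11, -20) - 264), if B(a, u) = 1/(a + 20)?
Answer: -3305932/31 ≈ -1.0664e+5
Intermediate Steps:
B(a, u) = 1/(20 + a)
404*(B(11, -20) - 264) = 404*(1/(20 + 11) - 264) = 404*(1/31 - 264) = 404*(-8183/31) = -3305932/31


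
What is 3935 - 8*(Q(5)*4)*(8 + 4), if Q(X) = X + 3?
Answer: 863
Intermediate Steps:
Q(X) = 3 + X
3935 - 8*(Q(5)*4)*(8 + 4) = 3935 - 8*((3 + 5)*4)*(8 + 4) = 3935 - 8*(8*4)*12 = 3935 - 8*32*12 = 3935 - 256*12 = 3935 - 1*3072 = 3935 - 3072 = 863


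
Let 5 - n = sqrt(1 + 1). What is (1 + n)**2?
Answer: (6 - sqrt(2))**2 ≈ 21.029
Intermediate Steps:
n = 5 - sqrt(2) (n = 5 - sqrt(1 + 1) = 5 - sqrt(2) ≈ 3.5858)
(1 + n)**2 = (1 + (5 - sqrt(2)))**2 = (6 - sqrt(2))**2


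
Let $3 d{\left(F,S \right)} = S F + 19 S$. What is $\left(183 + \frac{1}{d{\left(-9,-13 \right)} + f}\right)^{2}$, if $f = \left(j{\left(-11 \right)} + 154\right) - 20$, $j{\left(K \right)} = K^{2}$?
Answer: $\frac{13504299264}{403225} \approx 33491.0$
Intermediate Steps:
$d{\left(F,S \right)} = \frac{19 S}{3} + \frac{F S}{3}$ ($d{\left(F,S \right)} = \frac{S F + 19 S}{3} = \frac{F S + 19 S}{3} = \frac{19 S + F S}{3} = \frac{19 S}{3} + \frac{F S}{3}$)
$f = 255$ ($f = \left(\left(-11\right)^{2} + 154\right) - 20 = \left(121 + 154\right) - 20 = 275 - 20 = 255$)
$\left(183 + \frac{1}{d{\left(-9,-13 \right)} + f}\right)^{2} = \left(183 + \frac{1}{\frac{1}{3} \left(-13\right) \left(19 - 9\right) + 255}\right)^{2} = \left(183 + \frac{1}{\frac{1}{3} \left(-13\right) 10 + 255}\right)^{2} = \left(183 + \frac{1}{- \frac{130}{3} + 255}\right)^{2} = \left(183 + \frac{1}{\frac{635}{3}}\right)^{2} = \left(183 + \frac{3}{635}\right)^{2} = \left(\frac{116208}{635}\right)^{2} = \frac{13504299264}{403225}$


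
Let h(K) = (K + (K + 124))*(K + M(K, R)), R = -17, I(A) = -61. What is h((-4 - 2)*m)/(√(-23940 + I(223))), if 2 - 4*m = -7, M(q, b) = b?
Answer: 5917*I*√24001/48002 ≈ 19.097*I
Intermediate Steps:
m = 9/4 (m = ½ - ¼*(-7) = ½ + 7/4 = 9/4 ≈ 2.2500)
h(K) = (-17 + K)*(124 + 2*K) (h(K) = (K + (K + 124))*(K - 17) = (K + (124 + K))*(-17 + K) = (124 + 2*K)*(-17 + K) = (-17 + K)*(124 + 2*K))
h((-4 - 2)*m)/(√(-23940 + I(223))) = (-2108 + 2*((-4 - 2)*(9/4))² + 90*((-4 - 2)*(9/4)))/(√(-23940 - 61)) = (-2108 + 2*(-6*9/4)² + 90*(-6*9/4))/(√(-24001)) = (-2108 + 2*(-27/2)² + 90*(-27/2))/((I*√24001)) = (-2108 + 2*(729/4) - 1215)*(-I*√24001/24001) = (-2108 + 729/2 - 1215)*(-I*√24001/24001) = -(-5917)*I*√24001/48002 = 5917*I*√24001/48002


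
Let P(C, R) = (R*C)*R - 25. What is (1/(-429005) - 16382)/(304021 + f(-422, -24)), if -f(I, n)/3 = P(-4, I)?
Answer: -7027959911/1047245821520 ≈ -0.0067109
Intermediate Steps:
P(C, R) = -25 + C*R² (P(C, R) = (C*R)*R - 25 = C*R² - 25 = -25 + C*R²)
f(I, n) = 75 + 12*I² (f(I, n) = -3*(-25 - 4*I²) = 75 + 12*I²)
(1/(-429005) - 16382)/(304021 + f(-422, -24)) = (1/(-429005) - 16382)/(304021 + (75 + 12*(-422)²)) = (-1/429005 - 16382)/(304021 + (75 + 12*178084)) = -7027959911/(429005*(304021 + (75 + 2137008))) = -7027959911/(429005*(304021 + 2137083)) = -7027959911/429005/2441104 = -7027959911/429005*1/2441104 = -7027959911/1047245821520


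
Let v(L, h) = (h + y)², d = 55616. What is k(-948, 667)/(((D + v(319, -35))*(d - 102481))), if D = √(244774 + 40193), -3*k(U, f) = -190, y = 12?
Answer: 10051/72068997 - 19*√31663/24022999 ≈ -1.2715e-6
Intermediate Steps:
k(U, f) = 190/3 (k(U, f) = -⅓*(-190) = 190/3)
D = 3*√31663 (D = √284967 = 3*√31663 ≈ 533.82)
v(L, h) = (12 + h)² (v(L, h) = (h + 12)² = (12 + h)²)
k(-948, 667)/(((D + v(319, -35))*(d - 102481))) = 190/(3*(((3*√31663 + (12 - 35)²)*(55616 - 102481)))) = 190/(3*(((3*√31663 + (-23)²)*(-46865)))) = 190/(3*(((3*√31663 + 529)*(-46865)))) = 190/(3*(((529 + 3*√31663)*(-46865)))) = 190/(3*(-24791585 - 140595*√31663))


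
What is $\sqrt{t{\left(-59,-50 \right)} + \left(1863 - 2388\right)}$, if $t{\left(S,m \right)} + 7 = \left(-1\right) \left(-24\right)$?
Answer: $2 i \sqrt{127} \approx 22.539 i$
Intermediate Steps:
$t{\left(S,m \right)} = 17$ ($t{\left(S,m \right)} = -7 - -24 = -7 + 24 = 17$)
$\sqrt{t{\left(-59,-50 \right)} + \left(1863 - 2388\right)} = \sqrt{17 + \left(1863 - 2388\right)} = \sqrt{17 - 525} = \sqrt{-508} = 2 i \sqrt{127}$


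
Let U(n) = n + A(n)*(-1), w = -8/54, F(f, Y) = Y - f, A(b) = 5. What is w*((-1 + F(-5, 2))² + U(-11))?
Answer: -80/27 ≈ -2.9630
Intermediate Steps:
w = -4/27 (w = -8*1/54 = -4/27 ≈ -0.14815)
U(n) = -5 + n (U(n) = n + 5*(-1) = n - 5 = -5 + n)
w*((-1 + F(-5, 2))² + U(-11)) = -4*((-1 + (2 - 1*(-5)))² + (-5 - 11))/27 = -4*((-1 + (2 + 5))² - 16)/27 = -4*((-1 + 7)² - 16)/27 = -4*(6² - 16)/27 = -4*(36 - 16)/27 = -4/27*20 = -80/27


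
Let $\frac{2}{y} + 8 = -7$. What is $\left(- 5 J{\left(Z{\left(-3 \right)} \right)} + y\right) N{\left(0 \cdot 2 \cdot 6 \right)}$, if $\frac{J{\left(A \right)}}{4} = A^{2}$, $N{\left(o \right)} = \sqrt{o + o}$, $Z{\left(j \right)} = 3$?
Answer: $0$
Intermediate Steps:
$y = - \frac{2}{15}$ ($y = \frac{2}{-8 - 7} = \frac{2}{-15} = 2 \left(- \frac{1}{15}\right) = - \frac{2}{15} \approx -0.13333$)
$N{\left(o \right)} = \sqrt{2} \sqrt{o}$ ($N{\left(o \right)} = \sqrt{2 o} = \sqrt{2} \sqrt{o}$)
$J{\left(A \right)} = 4 A^{2}$
$\left(- 5 J{\left(Z{\left(-3 \right)} \right)} + y\right) N{\left(0 \cdot 2 \cdot 6 \right)} = \left(- 5 \cdot 4 \cdot 3^{2} - \frac{2}{15}\right) \sqrt{2} \sqrt{0 \cdot 2 \cdot 6} = \left(- 5 \cdot 4 \cdot 9 - \frac{2}{15}\right) \sqrt{2} \sqrt{0 \cdot 6} = \left(\left(-5\right) 36 - \frac{2}{15}\right) \sqrt{2} \sqrt{0} = \left(-180 - \frac{2}{15}\right) \sqrt{2} \cdot 0 = \left(- \frac{2702}{15}\right) 0 = 0$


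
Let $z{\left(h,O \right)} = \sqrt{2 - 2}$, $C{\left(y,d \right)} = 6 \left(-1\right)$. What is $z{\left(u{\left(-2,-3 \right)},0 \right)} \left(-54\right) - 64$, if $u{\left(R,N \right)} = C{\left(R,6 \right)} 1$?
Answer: $-64$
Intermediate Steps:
$C{\left(y,d \right)} = -6$
$u{\left(R,N \right)} = -6$ ($u{\left(R,N \right)} = \left(-6\right) 1 = -6$)
$z{\left(h,O \right)} = 0$ ($z{\left(h,O \right)} = \sqrt{0} = 0$)
$z{\left(u{\left(-2,-3 \right)},0 \right)} \left(-54\right) - 64 = 0 \left(-54\right) - 64 = 0 + \left(-76 + 12\right) = 0 - 64 = -64$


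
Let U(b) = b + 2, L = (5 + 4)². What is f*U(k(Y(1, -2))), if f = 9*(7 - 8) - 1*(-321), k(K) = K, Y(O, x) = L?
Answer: 25896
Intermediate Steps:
L = 81 (L = 9² = 81)
Y(O, x) = 81
f = 312 (f = 9*(-1) + 321 = -9 + 321 = 312)
U(b) = 2 + b
f*U(k(Y(1, -2))) = 312*(2 + 81) = 312*83 = 25896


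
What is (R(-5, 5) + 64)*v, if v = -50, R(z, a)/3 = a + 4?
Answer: -4550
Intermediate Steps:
R(z, a) = 12 + 3*a (R(z, a) = 3*(a + 4) = 3*(4 + a) = 12 + 3*a)
(R(-5, 5) + 64)*v = ((12 + 3*5) + 64)*(-50) = ((12 + 15) + 64)*(-50) = (27 + 64)*(-50) = 91*(-50) = -4550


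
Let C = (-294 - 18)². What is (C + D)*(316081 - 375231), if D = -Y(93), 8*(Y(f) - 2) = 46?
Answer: -11514878375/2 ≈ -5.7574e+9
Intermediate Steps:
Y(f) = 31/4 (Y(f) = 2 + (⅛)*46 = 2 + 23/4 = 31/4)
C = 97344 (C = (-312)² = 97344)
D = -31/4 (D = -1*31/4 = -31/4 ≈ -7.7500)
(C + D)*(316081 - 375231) = (97344 - 31/4)*(316081 - 375231) = (389345/4)*(-59150) = -11514878375/2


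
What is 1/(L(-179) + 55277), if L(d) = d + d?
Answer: 1/54919 ≈ 1.8209e-5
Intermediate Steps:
L(d) = 2*d
1/(L(-179) + 55277) = 1/(2*(-179) + 55277) = 1/(-358 + 55277) = 1/54919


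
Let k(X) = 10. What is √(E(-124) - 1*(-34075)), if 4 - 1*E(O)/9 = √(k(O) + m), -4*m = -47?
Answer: √(136444 - 18*√87)/2 ≈ 184.58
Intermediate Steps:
m = 47/4 (m = -¼*(-47) = 47/4 ≈ 11.750)
E(O) = 36 - 9*√87/2 (E(O) = 36 - 9*√(10 + 47/4) = 36 - 9*√87/2)
√(E(-124) - 1*(-34075)) = √((36 - 9*√87/2) - 1*(-34075)) = √((36 - 9*√87/2) + 34075) = √(34111 - 9*√87/2)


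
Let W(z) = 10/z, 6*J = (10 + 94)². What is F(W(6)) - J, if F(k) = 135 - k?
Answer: -5008/3 ≈ -1669.3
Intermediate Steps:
J = 5408/3 (J = (10 + 94)²/6 = (⅙)*104² = (⅙)*10816 = 5408/3 ≈ 1802.7)
F(W(6)) - J = (135 - 10/6) - 1*5408/3 = (135 - 10/6) - 5408/3 = (135 - 1*5/3) - 5408/3 = (135 - 5/3) - 5408/3 = 400/3 - 5408/3 = -5008/3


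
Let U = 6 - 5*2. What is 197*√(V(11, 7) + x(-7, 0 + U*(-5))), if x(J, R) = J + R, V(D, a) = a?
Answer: 394*√5 ≈ 881.01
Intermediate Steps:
U = -4 (U = 6 - 10 = -4)
197*√(V(11, 7) + x(-7, 0 + U*(-5))) = 197*√(7 + (-7 + (0 - 4*(-5)))) = 197*√(7 + (-7 + (0 + 20))) = 197*√(7 + (-7 + 20)) = 197*√(7 + 13) = 197*√20 = 197*(2*√5) = 394*√5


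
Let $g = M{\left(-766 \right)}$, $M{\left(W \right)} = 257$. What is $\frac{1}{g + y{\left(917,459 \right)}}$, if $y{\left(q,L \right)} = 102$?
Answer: $\frac{1}{359} \approx 0.0027855$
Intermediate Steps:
$g = 257$
$\frac{1}{g + y{\left(917,459 \right)}} = \frac{1}{257 + 102} = \frac{1}{359}$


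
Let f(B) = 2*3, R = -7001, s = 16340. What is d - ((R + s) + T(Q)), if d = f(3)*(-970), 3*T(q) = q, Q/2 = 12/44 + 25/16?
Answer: -4002299/264 ≈ -15160.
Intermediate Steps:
Q = 323/88 (Q = 2*(12/44 + 25/16) = 2*(12*(1/44) + 25*(1/16)) = 2*(3/11 + 25/16) = 2*(323/176) = 323/88 ≈ 3.6705)
T(q) = q/3
f(B) = 6
d = -5820 (d = 6*(-970) = -5820)
d - ((R + s) + T(Q)) = -5820 - ((-7001 + 16340) + (⅓)*(323/88)) = -5820 - (9339 + 323/264) = -5820 - 1*2465819/264 = -5820 - 2465819/264 = -4002299/264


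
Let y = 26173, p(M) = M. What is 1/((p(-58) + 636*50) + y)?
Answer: 1/57915 ≈ 1.7267e-5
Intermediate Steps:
1/((p(-58) + 636*50) + y) = 1/((-58 + 636*50) + 26173) = 1/((-58 + 31800) + 26173) = 1/(31742 + 26173) = 1/57915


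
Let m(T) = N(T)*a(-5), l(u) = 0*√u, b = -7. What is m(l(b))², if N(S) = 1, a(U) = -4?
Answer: 16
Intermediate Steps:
l(u) = 0
m(T) = -4 (m(T) = 1*(-4) = -4)
m(l(b))² = (-4)² = 16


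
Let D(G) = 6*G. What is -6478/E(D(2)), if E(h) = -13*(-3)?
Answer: -6478/39 ≈ -166.10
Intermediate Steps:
E(h) = 39
-6478/E(D(2)) = -6478/39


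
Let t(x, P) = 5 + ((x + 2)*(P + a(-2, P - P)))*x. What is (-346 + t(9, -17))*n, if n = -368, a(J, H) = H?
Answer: 744832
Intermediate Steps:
t(x, P) = 5 + P*x*(2 + x) (t(x, P) = 5 + ((x + 2)*(P + (P - P)))*x = 5 + ((2 + x)*(P + 0))*x = 5 + ((2 + x)*P)*x = 5 + (P*(2 + x))*x = 5 + P*x*(2 + x))
(-346 + t(9, -17))*n = (-346 + (5 - 17*9² + 2*(-17)*9))*(-368) = (-346 + (5 - 17*81 - 306))*(-368) = (-346 + (5 - 1377 - 306))*(-368) = (-346 - 1678)*(-368) = -2024*(-368) = 744832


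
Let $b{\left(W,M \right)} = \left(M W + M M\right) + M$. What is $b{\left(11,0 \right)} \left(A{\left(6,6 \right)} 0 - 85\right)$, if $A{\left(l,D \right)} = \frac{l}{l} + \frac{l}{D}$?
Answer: $0$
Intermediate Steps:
$A{\left(l,D \right)} = 1 + \frac{l}{D}$
$b{\left(W,M \right)} = M + M^{2} + M W$ ($b{\left(W,M \right)} = \left(M W + M^{2}\right) + M = \left(M^{2} + M W\right) + M = M + M^{2} + M W$)
$b{\left(11,0 \right)} \left(A{\left(6,6 \right)} 0 - 85\right) = 0 \left(1 + 0 + 11\right) \left(\frac{6 + 6}{6} \cdot 0 - 85\right) = 0 \cdot 12 \left(\frac{1}{6} \cdot 12 \cdot 0 - 85\right) = 0 \left(2 \cdot 0 - 85\right) = 0 \left(0 - 85\right) = 0 \left(-85\right) = 0$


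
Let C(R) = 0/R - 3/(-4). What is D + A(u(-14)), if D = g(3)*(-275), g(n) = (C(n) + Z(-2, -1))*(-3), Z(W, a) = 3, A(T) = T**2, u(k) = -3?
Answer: 12411/4 ≈ 3102.8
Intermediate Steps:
C(R) = 3/4 (C(R) = 0 - 3*(-1/4) = 0 + 3/4 = 3/4)
g(n) = -45/4 (g(n) = (3/4 + 3)*(-3) = (15/4)*(-3) = -45/4)
D = 12375/4 (D = -45/4*(-275) = 12375/4 ≈ 3093.8)
D + A(u(-14)) = 12375/4 + (-3)**2 = 12375/4 + 9 = 12411/4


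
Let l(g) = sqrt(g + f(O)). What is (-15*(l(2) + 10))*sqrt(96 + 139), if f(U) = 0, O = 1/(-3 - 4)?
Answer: 15*sqrt(235)*(-10 - sqrt(2)) ≈ -2624.6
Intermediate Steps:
O = -1/7 (O = 1/(-7) = -1/7 ≈ -0.14286)
l(g) = sqrt(g) (l(g) = sqrt(g + 0) = sqrt(g))
(-15*(l(2) + 10))*sqrt(96 + 139) = (-15*(sqrt(2) + 10))*sqrt(96 + 139) = (-15*(10 + sqrt(2)))*sqrt(235) = (-150 - 15*sqrt(2))*sqrt(235) = sqrt(235)*(-150 - 15*sqrt(2))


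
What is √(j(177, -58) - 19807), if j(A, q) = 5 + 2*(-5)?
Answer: 2*I*√4953 ≈ 140.76*I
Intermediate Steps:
j(A, q) = -5 (j(A, q) = 5 - 10 = -5)
√(j(177, -58) - 19807) = √(-5 - 19807) = √(-19812) = 2*I*√4953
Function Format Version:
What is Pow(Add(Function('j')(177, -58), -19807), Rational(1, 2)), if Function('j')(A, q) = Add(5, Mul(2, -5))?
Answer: Mul(2, I, Pow(4953, Rational(1, 2))) ≈ Mul(140.76, I)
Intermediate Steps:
Function('j')(A, q) = -5 (Function('j')(A, q) = Add(5, -10) = -5)
Pow(Add(Function('j')(177, -58), -19807), Rational(1, 2)) = Pow(Add(-5, -19807), Rational(1, 2)) = Pow(-19812, Rational(1, 2)) = Mul(2, I, Pow(4953, Rational(1, 2)))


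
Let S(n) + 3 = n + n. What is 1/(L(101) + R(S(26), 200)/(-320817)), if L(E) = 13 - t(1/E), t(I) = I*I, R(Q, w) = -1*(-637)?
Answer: 467522031/6076812281 ≈ 0.076935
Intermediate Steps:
S(n) = -3 + 2*n (S(n) = -3 + (n + n) = -3 + 2*n)
R(Q, w) = 637
t(I) = I**2
L(E) = 13 - 1/E**2 (L(E) = 13 - (1/E)**2 = 13 - 1/E**2)
1/(L(101) + R(S(26), 200)/(-320817)) = 1/((13 - 1/101**2) + 637/(-320817)) = 1/((13 - 1*1/10201) + 637*(-1/320817)) = 1/((13 - 1/10201) - 91/45831) = 1/(132612/10201 - 91/45831) = 1/(6076812281/467522031) = 467522031/6076812281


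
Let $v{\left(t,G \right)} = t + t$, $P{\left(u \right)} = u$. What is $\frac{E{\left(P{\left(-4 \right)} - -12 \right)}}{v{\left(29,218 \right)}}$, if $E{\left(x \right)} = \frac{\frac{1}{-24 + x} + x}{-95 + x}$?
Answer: $- \frac{127}{80736} \approx -0.001573$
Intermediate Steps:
$E{\left(x \right)} = \frac{x + \frac{1}{-24 + x}}{-95 + x}$
$v{\left(t,G \right)} = 2 t$
$\frac{E{\left(P{\left(-4 \right)} - -12 \right)}}{v{\left(29,218 \right)}} = \frac{\frac{1}{2280 + \left(-4 - -12\right)^{2} - 119 \left(-4 - -12\right)} \left(1 + \left(-4 - -12\right)^{2} - 24 \left(-4 - -12\right)\right)}{2 \cdot 29} = \frac{\frac{1}{2280 + \left(-4 + 12\right)^{2} - 119 \left(-4 + 12\right)} \left(1 + \left(-4 + 12\right)^{2} - 24 \left(-4 + 12\right)\right)}{58} = \frac{1 + 8^{2} - 192}{2280 + 8^{2} - 952} \cdot \frac{1}{58} = \frac{1 + 64 - 192}{2280 + 64 - 952} \cdot \frac{1}{58} = \frac{1}{1392} \left(-127\right) \frac{1}{58} = \left(- \frac{127}{1392}\right) \frac{1}{58} = - \frac{127}{80736}$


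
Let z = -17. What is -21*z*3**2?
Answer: 3213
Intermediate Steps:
-21*z*3**2 = -21*(-17)*3**2 = 357*9 = 3213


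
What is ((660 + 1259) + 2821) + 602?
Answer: 5342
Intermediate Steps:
((660 + 1259) + 2821) + 602 = (1919 + 2821) + 602 = 4740 + 602 = 5342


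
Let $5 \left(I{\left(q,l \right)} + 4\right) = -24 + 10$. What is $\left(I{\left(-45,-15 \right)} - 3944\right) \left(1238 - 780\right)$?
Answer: $- \frac{9047332}{5} \approx -1.8095 \cdot 10^{6}$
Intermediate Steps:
$I{\left(q,l \right)} = - \frac{34}{5}$ ($I{\left(q,l \right)} = -4 + \frac{-24 + 10}{5} = -4 + \frac{1}{5} \left(-14\right) = -4 - \frac{14}{5} = - \frac{34}{5}$)
$\left(I{\left(-45,-15 \right)} - 3944\right) \left(1238 - 780\right) = \left(- \frac{34}{5} - 3944\right) \left(1238 - 780\right) = \left(- \frac{19754}{5}\right) 458 = - \frac{9047332}{5}$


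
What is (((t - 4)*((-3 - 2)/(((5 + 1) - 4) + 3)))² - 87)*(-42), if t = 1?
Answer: 3276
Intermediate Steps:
(((t - 4)*((-3 - 2)/(((5 + 1) - 4) + 3)))² - 87)*(-42) = (((1 - 4)*((-3 - 2)/(((5 + 1) - 4) + 3)))² - 87)*(-42) = ((-(-15)/((6 - 4) + 3))² - 87)*(-42) = ((-(-15)/(2 + 3))² - 87)*(-42) = ((-(-15)/5)² - 87)*(-42) = ((-3*(-1))² - 87)*(-42) = (3² - 87)*(-42) = (9 - 87)*(-42) = -78*(-42) = 3276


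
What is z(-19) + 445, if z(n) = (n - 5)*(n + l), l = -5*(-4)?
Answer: 421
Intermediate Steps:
l = 20
z(n) = (-5 + n)*(20 + n) (z(n) = (n - 5)*(n + 20) = (-5 + n)*(20 + n))
z(-19) + 445 = (-100 + (-19)² + 15*(-19)) + 445 = (-100 + 361 - 285) + 445 = -24 + 445 = 421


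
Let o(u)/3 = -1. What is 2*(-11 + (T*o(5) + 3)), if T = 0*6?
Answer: -16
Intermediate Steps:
o(u) = -3 (o(u) = 3*(-1) = -3)
T = 0
2*(-11 + (T*o(5) + 3)) = 2*(-11 + (0*(-3) + 3)) = 2*(-11 + (0 + 3)) = 2*(-11 + 3) = 2*(-8) = -16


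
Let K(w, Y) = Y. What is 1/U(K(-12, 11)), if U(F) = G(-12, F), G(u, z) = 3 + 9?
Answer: 1/12 ≈ 0.083333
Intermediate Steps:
G(u, z) = 12
U(F) = 12
1/U(K(-12, 11)) = 1/12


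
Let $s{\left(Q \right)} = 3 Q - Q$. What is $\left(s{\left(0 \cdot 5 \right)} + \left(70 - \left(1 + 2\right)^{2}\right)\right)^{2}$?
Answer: $3721$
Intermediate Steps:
$s{\left(Q \right)} = 2 Q$
$\left(s{\left(0 \cdot 5 \right)} + \left(70 - \left(1 + 2\right)^{2}\right)\right)^{2} = \left(2 \cdot 0 \cdot 5 + \left(70 - \left(1 + 2\right)^{2}\right)\right)^{2} = \left(2 \cdot 0 + \left(70 - 3^{2}\right)\right)^{2} = \left(0 + \left(70 - 9\right)\right)^{2} = \left(0 + 61\right)^{2} = 61^{2} = 3721$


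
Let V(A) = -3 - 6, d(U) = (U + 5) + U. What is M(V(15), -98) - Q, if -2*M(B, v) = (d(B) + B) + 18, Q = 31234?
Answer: -31232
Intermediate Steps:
d(U) = 5 + 2*U (d(U) = (5 + U) + U = 5 + 2*U)
V(A) = -9
M(B, v) = -23/2 - 3*B/2 (M(B, v) = -(((5 + 2*B) + B) + 18)/2 = -((5 + 3*B) + 18)/2 = -(23 + 3*B)/2 = -23/2 - 3*B/2)
M(V(15), -98) - Q = (-23/2 - 3/2*(-9)) - 1*31234 = (-23/2 + 27/2) - 31234 = 2 - 31234 = -31232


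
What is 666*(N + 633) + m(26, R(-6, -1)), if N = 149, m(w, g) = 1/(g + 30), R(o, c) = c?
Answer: 15103549/29 ≈ 5.2081e+5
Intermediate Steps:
m(w, g) = 1/(30 + g)
666*(N + 633) + m(26, R(-6, -1)) = 666*(149 + 633) + 1/(30 - 1) = 666*782 + 1/29 = 520812 + 1/29 = 15103549/29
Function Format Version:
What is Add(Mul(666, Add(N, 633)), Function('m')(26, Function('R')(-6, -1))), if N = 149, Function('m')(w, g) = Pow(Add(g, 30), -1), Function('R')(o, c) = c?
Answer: Rational(15103549, 29) ≈ 5.2081e+5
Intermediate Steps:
Function('m')(w, g) = Pow(Add(30, g), -1)
Add(Mul(666, Add(N, 633)), Function('m')(26, Function('R')(-6, -1))) = Add(Mul(666, Add(149, 633)), Pow(Add(30, -1), -1)) = Add(Mul(666, 782), Pow(29, -1)) = Add(520812, Rational(1, 29)) = Rational(15103549, 29)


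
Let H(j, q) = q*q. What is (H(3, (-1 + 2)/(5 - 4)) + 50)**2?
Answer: 2601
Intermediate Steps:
H(j, q) = q**2
(H(3, (-1 + 2)/(5 - 4)) + 50)**2 = (((-1 + 2)/(5 - 4))**2 + 50)**2 = ((1/1)**2 + 50)**2 = ((1*1)**2 + 50)**2 = (1**2 + 50)**2 = (1 + 50)**2 = 51**2 = 2601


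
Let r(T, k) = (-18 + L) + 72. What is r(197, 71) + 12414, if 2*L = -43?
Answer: 24893/2 ≈ 12447.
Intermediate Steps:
L = -43/2 (L = (½)*(-43) = -43/2 ≈ -21.500)
r(T, k) = 65/2 (r(T, k) = (-18 - 43/2) + 72 = -79/2 + 72 = 65/2)
r(197, 71) + 12414 = 65/2 + 12414 = 24893/2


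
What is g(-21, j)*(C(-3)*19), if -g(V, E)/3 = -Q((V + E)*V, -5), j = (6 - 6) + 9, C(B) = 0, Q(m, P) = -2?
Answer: 0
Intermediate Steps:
j = 9 (j = 0 + 9 = 9)
g(V, E) = -6 (g(V, E) = -(-3)*(-2) = -3*2 = -6)
g(-21, j)*(C(-3)*19) = -0*19 = -6*0 = 0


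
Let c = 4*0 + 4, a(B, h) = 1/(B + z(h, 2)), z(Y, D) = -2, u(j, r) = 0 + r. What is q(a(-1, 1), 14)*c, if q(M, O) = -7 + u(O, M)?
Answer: -88/3 ≈ -29.333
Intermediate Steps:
u(j, r) = r
a(B, h) = 1/(-2 + B) (a(B, h) = 1/(B - 2) = 1/(-2 + B))
q(M, O) = -7 + M
c = 4 (c = 0 + 4 = 4)
q(a(-1, 1), 14)*c = (-7 + 1/(-2 - 1))*4 = (-7 + 1/(-3))*4 = (-7 - ⅓)*4 = -22/3*4 = -88/3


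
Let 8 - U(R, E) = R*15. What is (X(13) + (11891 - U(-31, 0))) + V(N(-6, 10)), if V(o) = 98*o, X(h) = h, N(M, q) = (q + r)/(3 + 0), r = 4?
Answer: 35665/3 ≈ 11888.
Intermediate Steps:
N(M, q) = 4/3 + q/3 (N(M, q) = (q + 4)/(3 + 0) = (4 + q)/3 = (4 + q)*(⅓) = 4/3 + q/3)
U(R, E) = 8 - 15*R (U(R, E) = 8 - R*15 = 8 - 15*R)
(X(13) + (11891 - U(-31, 0))) + V(N(-6, 10)) = (13 + (11891 - (8 - 15*(-31)))) + 98*(4/3 + (⅓)*10) = (13 + (11891 - (8 + 465))) + 98*(4/3 + 10/3) = (13 + (11891 - 1*473)) + 98*(14/3) = (13 + (11891 - 473)) + 1372/3 = (13 + 11418) + 1372/3 = 11431 + 1372/3 = 35665/3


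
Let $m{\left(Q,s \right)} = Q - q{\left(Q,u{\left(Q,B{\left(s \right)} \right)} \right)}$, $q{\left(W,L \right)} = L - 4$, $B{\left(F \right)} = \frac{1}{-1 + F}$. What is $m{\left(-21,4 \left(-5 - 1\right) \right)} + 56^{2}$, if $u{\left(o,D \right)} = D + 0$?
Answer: $\frac{77976}{25} \approx 3119.0$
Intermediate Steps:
$u{\left(o,D \right)} = D$
$q{\left(W,L \right)} = -4 + L$
$m{\left(Q,s \right)} = 4 + Q - \frac{1}{-1 + s}$ ($m{\left(Q,s \right)} = Q - \left(-4 + \frac{1}{-1 + s}\right) = Q + \left(4 - \frac{1}{-1 + s}\right) = 4 + Q - \frac{1}{-1 + s}$)
$m{\left(-21,4 \left(-5 - 1\right) \right)} + 56^{2} = \frac{-1 + \left(-1 + 4 \left(-5 - 1\right)\right) \left(4 - 21\right)}{-1 + 4 \left(-5 - 1\right)} + 56^{2} = \frac{-1 + \left(-1 + 4 \left(-6\right)\right) \left(-17\right)}{-1 + 4 \left(-6\right)} + 3136 = \frac{-1 + \left(-1 - 24\right) \left(-17\right)}{-1 - 24} + 3136 = \frac{-1 - -425}{-25} + 3136 = - \frac{-1 + 425}{25} + 3136 = \left(- \frac{1}{25}\right) 424 + 3136 = - \frac{424}{25} + 3136 = \frac{77976}{25}$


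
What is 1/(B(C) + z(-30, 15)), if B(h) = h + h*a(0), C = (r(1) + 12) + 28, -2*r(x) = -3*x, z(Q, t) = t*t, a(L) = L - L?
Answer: 2/533 ≈ 0.0037523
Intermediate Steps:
a(L) = 0
z(Q, t) = t²
r(x) = 3*x/2 (r(x) = -(-3)*x/2 = 3*x/2)
C = 83/2 (C = ((3/2)*1 + 12) + 28 = (3/2 + 12) + 28 = 27/2 + 28 = 83/2 ≈ 41.500)
B(h) = h (B(h) = h + h*0 = h + 0 = h)
1/(B(C) + z(-30, 15)) = 1/(83/2 + 15²) = 1/(83/2 + 225) = 1/(533/2) = 2/533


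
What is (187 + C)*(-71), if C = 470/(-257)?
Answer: -3378819/257 ≈ -13147.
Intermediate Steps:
C = -470/257 (C = 470*(-1/257) = -470/257 ≈ -1.8288)
(187 + C)*(-71) = (187 - 470/257)*(-71) = (47589/257)*(-71) = -3378819/257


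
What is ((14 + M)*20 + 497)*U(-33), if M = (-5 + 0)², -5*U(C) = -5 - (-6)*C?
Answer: 259231/5 ≈ 51846.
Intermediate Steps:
U(C) = 1 - 6*C/5 (U(C) = -(-5 - (-6)*C)/5 = -(-5 + 6*C)/5 = 1 - 6*C/5)
M = 25 (M = (-5)² = 25)
((14 + M)*20 + 497)*U(-33) = ((14 + 25)*20 + 497)*(1 - 6/5*(-33)) = (39*20 + 497)*(1 + 198/5) = (780 + 497)*(203/5) = 1277*(203/5) = 259231/5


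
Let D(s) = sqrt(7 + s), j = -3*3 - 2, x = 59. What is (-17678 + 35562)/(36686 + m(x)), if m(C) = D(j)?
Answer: 82011553/168232825 - 4471*I/168232825 ≈ 0.48749 - 2.6576e-5*I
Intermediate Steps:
j = -11 (j = -9 - 2 = -11)
m(C) = 2*I (m(C) = sqrt(7 - 11) = sqrt(-4) = 2*I)
(-17678 + 35562)/(36686 + m(x)) = (-17678 + 35562)/(36686 + 2*I) = 17884*((36686 - 2*I)/1345862600) = 4471*(36686 - 2*I)/336465650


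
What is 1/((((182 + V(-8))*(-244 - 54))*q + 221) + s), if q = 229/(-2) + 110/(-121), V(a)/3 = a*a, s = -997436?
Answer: 1/11865359 ≈ 8.4279e-8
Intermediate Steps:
V(a) = 3*a**2 (V(a) = 3*(a*a) = 3*a**2)
q = -2539/22 (q = 229*(-1/2) + 110*(-1/121) = -229/2 - 10/11 = -2539/22 ≈ -115.41)
1/((((182 + V(-8))*(-244 - 54))*q + 221) + s) = 1/((((182 + 3*(-8)**2)*(-244 - 54))*(-2539/22) + 221) - 997436) = 1/((((182 + 3*64)*(-298))*(-2539/22) + 221) - 997436) = 1/((((182 + 192)*(-298))*(-2539/22) + 221) - 997436) = 1/(((374*(-298))*(-2539/22) + 221) - 997436) = 1/((-111452*(-2539/22) + 221) - 997436) = 1/((12862574 + 221) - 997436) = 1/(12862795 - 997436) = 1/11865359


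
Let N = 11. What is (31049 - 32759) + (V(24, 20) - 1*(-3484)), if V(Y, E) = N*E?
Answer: 1994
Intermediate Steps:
V(Y, E) = 11*E
(31049 - 32759) + (V(24, 20) - 1*(-3484)) = (31049 - 32759) + (11*20 - 1*(-3484)) = -1710 + (220 + 3484) = -1710 + 3704 = 1994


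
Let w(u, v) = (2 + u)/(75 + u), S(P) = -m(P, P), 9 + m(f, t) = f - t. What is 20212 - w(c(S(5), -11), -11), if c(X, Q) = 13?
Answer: 1778641/88 ≈ 20212.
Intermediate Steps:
m(f, t) = -9 + f - t (m(f, t) = -9 + (f - t) = -9 + f - t)
S(P) = 9 (S(P) = -(-9 + P - P) = -1*(-9) = 9)
w(u, v) = (2 + u)/(75 + u)
20212 - w(c(S(5), -11), -11) = 20212 - (2 + 13)/(75 + 13) = 20212 - 15/88 = 1778641/88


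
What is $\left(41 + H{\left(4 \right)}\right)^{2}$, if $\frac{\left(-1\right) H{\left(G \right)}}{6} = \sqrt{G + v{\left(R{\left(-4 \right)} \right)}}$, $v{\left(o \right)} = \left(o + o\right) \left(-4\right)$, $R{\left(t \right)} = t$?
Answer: $25$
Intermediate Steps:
$v{\left(o \right)} = - 8 o$ ($v{\left(o \right)} = 2 o \left(-4\right) = - 8 o$)
$H{\left(G \right)} = - 6 \sqrt{32 + G}$ ($H{\left(G \right)} = - 6 \sqrt{G - -32} = - 6 \sqrt{G + 32} = - 6 \sqrt{32 + G}$)
$\left(41 + H{\left(4 \right)}\right)^{2} = \left(41 - 6 \sqrt{32 + 4}\right)^{2} = \left(41 - 6 \sqrt{36}\right)^{2} = \left(41 - 36\right)^{2} = 5^{2} = 25$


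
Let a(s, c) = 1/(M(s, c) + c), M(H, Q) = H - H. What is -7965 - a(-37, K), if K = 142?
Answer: -1131031/142 ≈ -7965.0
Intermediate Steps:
M(H, Q) = 0
a(s, c) = 1/c (a(s, c) = 1/(0 + c) = 1/c)
-7965 - a(-37, K) = -7965 - 1/142 = -1131031/142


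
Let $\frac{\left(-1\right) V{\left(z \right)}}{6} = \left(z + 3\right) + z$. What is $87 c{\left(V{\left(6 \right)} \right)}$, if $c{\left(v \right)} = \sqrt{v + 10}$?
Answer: $348 i \sqrt{5} \approx 778.15 i$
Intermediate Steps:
$V{\left(z \right)} = -18 - 12 z$ ($V{\left(z \right)} = - 6 \left(\left(z + 3\right) + z\right) = - 6 \left(\left(3 + z\right) + z\right) = - 6 \left(3 + 2 z\right) = -18 - 12 z$)
$c{\left(v \right)} = \sqrt{10 + v}$
$87 c{\left(V{\left(6 \right)} \right)} = 87 \sqrt{10 - 90} = 87 \sqrt{-80} = 87 \cdot 4 i \sqrt{5} = 348 i \sqrt{5}$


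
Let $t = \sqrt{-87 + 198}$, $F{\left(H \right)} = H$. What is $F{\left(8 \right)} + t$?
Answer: $8 + \sqrt{111} \approx 18.536$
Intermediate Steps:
$t = \sqrt{111} \approx 10.536$
$F{\left(8 \right)} + t = 8 + \sqrt{111}$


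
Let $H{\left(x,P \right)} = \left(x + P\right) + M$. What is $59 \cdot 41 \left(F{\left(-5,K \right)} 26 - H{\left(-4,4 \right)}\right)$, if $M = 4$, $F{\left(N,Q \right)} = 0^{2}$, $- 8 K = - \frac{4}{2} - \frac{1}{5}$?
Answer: $-9676$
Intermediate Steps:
$K = \frac{11}{40}$ ($K = - \frac{- \frac{4}{2} - \frac{1}{5}}{8} = - \frac{\left(-4\right) \frac{1}{2} - \frac{1}{5}}{8} = - \frac{-2 - \frac{1}{5}}{8} = \left(- \frac{1}{8}\right) \left(- \frac{11}{5}\right) = \frac{11}{40} \approx 0.275$)
$F{\left(N,Q \right)} = 0$
$H{\left(x,P \right)} = 4 + P + x$ ($H{\left(x,P \right)} = \left(x + P\right) + 4 = \left(P + x\right) + 4 = 4 + P + x$)
$59 \cdot 41 \left(F{\left(-5,K \right)} 26 - H{\left(-4,4 \right)}\right) = 59 \cdot 41 \left(0 \cdot 26 - \left(4 + 4 - 4\right)\right) = 2419 \left(0 - 4\right) = 2419 \left(-4\right) = -9676$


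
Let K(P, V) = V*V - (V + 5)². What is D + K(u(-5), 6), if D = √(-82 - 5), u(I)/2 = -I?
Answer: -85 + I*√87 ≈ -85.0 + 9.3274*I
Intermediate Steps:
u(I) = -2*I (u(I) = 2*(-I) = -2*I)
K(P, V) = V² - (5 + V)²
D = I*√87 (D = √(-87) = I*√87 ≈ 9.3274*I)
D + K(u(-5), 6) = I*√87 + (-25 - 10*6) = I*√87 + (-25 - 60) = I*√87 - 85 = -85 + I*√87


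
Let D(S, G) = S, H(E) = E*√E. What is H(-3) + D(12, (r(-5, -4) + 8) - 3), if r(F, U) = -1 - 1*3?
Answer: 12 - 3*I*√3 ≈ 12.0 - 5.1962*I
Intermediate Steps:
r(F, U) = -4 (r(F, U) = -1 - 3 = -4)
H(E) = E^(3/2)
H(-3) + D(12, (r(-5, -4) + 8) - 3) = (-3)^(3/2) + 12 = -3*I*√3 + 12 = 12 - 3*I*√3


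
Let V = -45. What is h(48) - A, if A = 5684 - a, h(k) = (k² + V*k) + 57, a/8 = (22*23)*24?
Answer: 91669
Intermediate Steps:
a = 97152 (a = 8*((22*23)*24) = 8*(506*24) = 8*12144 = 97152)
h(k) = 57 + k² - 45*k (h(k) = (k² - 45*k) + 57 = 57 + k² - 45*k)
A = -91468 (A = 5684 - 1*97152 = 5684 - 97152 = -91468)
h(48) - A = (57 + 48² - 45*48) - 1*(-91468) = (57 + 2304 - 2160) + 91468 = 201 + 91468 = 91669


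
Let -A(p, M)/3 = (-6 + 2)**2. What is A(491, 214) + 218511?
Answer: 218463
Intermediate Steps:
A(p, M) = -48 (A(p, M) = -3*(-6 + 2)**2 = -3*(-4)**2 = -3*16 = -48)
A(491, 214) + 218511 = -48 + 218511 = 218463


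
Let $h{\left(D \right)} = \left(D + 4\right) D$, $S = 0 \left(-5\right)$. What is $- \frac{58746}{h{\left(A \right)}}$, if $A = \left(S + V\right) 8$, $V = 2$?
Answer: $- \frac{29373}{160} \approx -183.58$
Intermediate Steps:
$S = 0$
$A = 16$ ($A = \left(0 + 2\right) 8 = 2 \cdot 8 = 16$)
$h{\left(D \right)} = D \left(4 + D\right)$ ($h{\left(D \right)} = \left(4 + D\right) D = D \left(4 + D\right)$)
$- \frac{58746}{h{\left(A \right)}} = - \frac{58746}{16 \left(4 + 16\right)} = - \frac{58746}{16 \cdot 20} = - \frac{58746}{320} = \left(-58746\right) \frac{1}{320} = - \frac{29373}{160}$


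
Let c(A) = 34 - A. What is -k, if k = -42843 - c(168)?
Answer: 42709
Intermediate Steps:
k = -42709 (k = -42843 - (34 - 1*168) = -42843 - (34 - 168) = -42843 - 1*(-134) = -42843 + 134 = -42709)
-k = -1*(-42709) = 42709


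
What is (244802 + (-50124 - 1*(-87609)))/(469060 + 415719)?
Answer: 282287/884779 ≈ 0.31905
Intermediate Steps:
(244802 + (-50124 - 1*(-87609)))/(469060 + 415719) = (244802 + (-50124 + 87609))/884779 = (244802 + 37485)*(1/884779) = 282287*(1/884779) = 282287/884779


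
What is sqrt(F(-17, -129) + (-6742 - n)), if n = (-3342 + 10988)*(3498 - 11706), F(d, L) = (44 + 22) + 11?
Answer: 7*sqrt(1280647) ≈ 7921.6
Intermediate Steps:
F(d, L) = 77 (F(d, L) = 66 + 11 = 77)
n = -62758368 (n = 7646*(-8208) = -62758368)
sqrt(F(-17, -129) + (-6742 - n)) = sqrt(77 + (-6742 - 1*(-62758368))) = sqrt(77 + (-6742 + 62758368)) = sqrt(77 + 62751626) = sqrt(62751703) = 7*sqrt(1280647)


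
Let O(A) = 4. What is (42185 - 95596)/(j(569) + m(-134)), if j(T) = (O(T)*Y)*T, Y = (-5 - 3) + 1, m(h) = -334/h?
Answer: 3578537/1067277 ≈ 3.3530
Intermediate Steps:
Y = -7 (Y = -8 + 1 = -7)
j(T) = -28*T (j(T) = (4*(-7))*T = -28*T)
(42185 - 95596)/(j(569) + m(-134)) = (42185 - 95596)/(-28*569 - 334/(-134)) = -53411/(-15932 - 334*(-1/134)) = -53411/(-15932 + 167/67) = -53411/(-1067277/67) = -53411*(-67/1067277) = 3578537/1067277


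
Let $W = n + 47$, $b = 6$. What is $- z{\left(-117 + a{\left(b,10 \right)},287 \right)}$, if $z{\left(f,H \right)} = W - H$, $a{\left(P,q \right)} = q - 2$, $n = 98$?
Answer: $142$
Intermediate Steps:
$a{\left(P,q \right)} = -2 + q$
$W = 145$ ($W = 98 + 47 = 145$)
$z{\left(f,H \right)} = 145 - H$
$- z{\left(-117 + a{\left(b,10 \right)},287 \right)} = - (145 - 287) = \left(-1\right) \left(-142\right) = 142$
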